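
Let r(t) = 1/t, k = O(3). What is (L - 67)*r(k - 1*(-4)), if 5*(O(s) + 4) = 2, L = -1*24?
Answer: -455/2 ≈ -227.50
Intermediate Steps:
L = -24
O(s) = -18/5 (O(s) = -4 + (1/5)*2 = -4 + 2/5 = -18/5)
k = -18/5 ≈ -3.6000
(L - 67)*r(k - 1*(-4)) = (-24 - 67)/(-18/5 - 1*(-4)) = -91/(-18/5 + 4) = -91/2/5 = -91*5/2 = -455/2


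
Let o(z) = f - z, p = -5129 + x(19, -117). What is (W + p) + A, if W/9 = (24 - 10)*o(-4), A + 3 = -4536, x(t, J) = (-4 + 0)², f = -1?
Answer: -9274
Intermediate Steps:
x(t, J) = 16 (x(t, J) = (-4)² = 16)
A = -4539 (A = -3 - 4536 = -4539)
p = -5113 (p = -5129 + 16 = -5113)
o(z) = -1 - z
W = 378 (W = 9*((24 - 10)*(-1 - 1*(-4))) = 9*(14*(-1 + 4)) = 9*(14*3) = 9*42 = 378)
(W + p) + A = (378 - 5113) - 4539 = -4735 - 4539 = -9274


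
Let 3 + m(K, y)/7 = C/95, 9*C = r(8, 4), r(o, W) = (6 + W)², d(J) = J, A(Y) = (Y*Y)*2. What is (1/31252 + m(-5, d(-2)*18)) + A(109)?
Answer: 126878463623/5344092 ≈ 23742.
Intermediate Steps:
A(Y) = 2*Y² (A(Y) = Y²*2 = 2*Y²)
C = 100/9 (C = (6 + 4)²/9 = (⅑)*10² = (⅑)*100 = 100/9 ≈ 11.111)
m(K, y) = -3451/171 (m(K, y) = -21 + 7*((100/9)/95) = -21 + 7*((100/9)*(1/95)) = -21 + 7*(20/171) = -21 + 140/171 = -3451/171)
(1/31252 + m(-5, d(-2)*18)) + A(109) = (1/31252 - 3451/171) + 2*109² = (1/31252 - 3451/171) + 2*11881 = -107850481/5344092 + 23762 = 126878463623/5344092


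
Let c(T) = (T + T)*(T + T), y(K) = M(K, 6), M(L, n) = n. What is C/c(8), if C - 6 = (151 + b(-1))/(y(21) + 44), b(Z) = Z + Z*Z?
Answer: 451/12800 ≈ 0.035234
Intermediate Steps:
y(K) = 6
b(Z) = Z + Z²
c(T) = 4*T² (c(T) = (2*T)*(2*T) = 4*T²)
C = 451/50 (C = 6 + (151 - (1 - 1))/(6 + 44) = 6 + (151 - 1*0)/50 = 6 + (151 + 0)*(1/50) = 6 + 151*(1/50) = 6 + 151/50 = 451/50 ≈ 9.0200)
C/c(8) = 451/(50*((4*8²))) = 451/(50*((4*64))) = (451/50)/256 = (451/50)*(1/256) = 451/12800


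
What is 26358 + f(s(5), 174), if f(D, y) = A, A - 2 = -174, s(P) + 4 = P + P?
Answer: 26186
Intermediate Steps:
s(P) = -4 + 2*P (s(P) = -4 + (P + P) = -4 + 2*P)
A = -172 (A = 2 - 174 = -172)
f(D, y) = -172
26358 + f(s(5), 174) = 26358 - 172 = 26186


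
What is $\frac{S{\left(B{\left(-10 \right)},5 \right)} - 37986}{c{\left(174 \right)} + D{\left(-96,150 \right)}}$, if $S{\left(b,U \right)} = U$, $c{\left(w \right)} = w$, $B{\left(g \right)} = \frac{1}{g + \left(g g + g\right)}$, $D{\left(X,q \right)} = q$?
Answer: $- \frac{37981}{324} \approx -117.23$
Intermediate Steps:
$B{\left(g \right)} = \frac{1}{g^{2} + 2 g}$ ($B{\left(g \right)} = \frac{1}{g + \left(g^{2} + g\right)} = \frac{1}{g + \left(g + g^{2}\right)} = \frac{1}{g^{2} + 2 g}$)
$\frac{S{\left(B{\left(-10 \right)},5 \right)} - 37986}{c{\left(174 \right)} + D{\left(-96,150 \right)}} = \frac{5 - 37986}{174 + 150} = - \frac{37981}{324}$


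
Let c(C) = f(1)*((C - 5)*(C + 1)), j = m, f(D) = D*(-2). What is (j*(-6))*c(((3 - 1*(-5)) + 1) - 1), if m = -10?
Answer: -3240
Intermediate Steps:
f(D) = -2*D
j = -10
c(C) = -2*(1 + C)*(-5 + C) (c(C) = (-2*1)*((C - 5)*(C + 1)) = -2*(-5 + C)*(1 + C) = -2*(1 + C)*(-5 + C))
(j*(-6))*c(((3 - 1*(-5)) + 1) - 1) = (-10*(-6))*(10 - 2*(((3 - 1*(-5)) + 1) - 1)**2 + 8*(((3 - 1*(-5)) + 1) - 1)) = 60*(10 - 2*(((3 + 5) + 1) - 1)**2 + 8*(((3 + 5) + 1) - 1)) = 60*(10 - 2*((8 + 1) - 1)**2 + 8*((8 + 1) - 1)) = 60*(10 - 2*(9 - 1)**2 + 8*(9 - 1)) = 60*(10 - 2*8**2 + 8*8) = 60*(10 - 2*64 + 64) = 60*(10 - 128 + 64) = 60*(-54) = -3240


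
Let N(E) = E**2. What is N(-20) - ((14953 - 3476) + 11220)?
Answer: -22297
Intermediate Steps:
N(-20) - ((14953 - 3476) + 11220) = (-20)**2 - ((14953 - 3476) + 11220) = 400 - (11477 + 11220) = 400 - 1*22697 = 400 - 22697 = -22297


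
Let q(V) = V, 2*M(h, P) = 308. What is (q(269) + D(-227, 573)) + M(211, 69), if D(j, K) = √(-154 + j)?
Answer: 423 + I*√381 ≈ 423.0 + 19.519*I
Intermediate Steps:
M(h, P) = 154 (M(h, P) = (½)*308 = 154)
(q(269) + D(-227, 573)) + M(211, 69) = (269 + √(-154 - 227)) + 154 = (269 + √(-381)) + 154 = (269 + I*√381) + 154 = 423 + I*√381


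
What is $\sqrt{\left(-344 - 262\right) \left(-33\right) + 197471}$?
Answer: $\sqrt{217469} \approx 466.34$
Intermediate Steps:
$\sqrt{\left(-344 - 262\right) \left(-33\right) + 197471} = \sqrt{\left(-606\right) \left(-33\right) + 197471} = \sqrt{19998 + 197471} = \sqrt{217469}$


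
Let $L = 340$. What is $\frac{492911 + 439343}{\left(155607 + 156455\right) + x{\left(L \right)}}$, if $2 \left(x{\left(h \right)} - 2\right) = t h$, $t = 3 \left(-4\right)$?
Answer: $\frac{466127}{155012} \approx 3.007$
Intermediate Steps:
$t = -12$
$x{\left(h \right)} = 2 - 6 h$ ($x{\left(h \right)} = 2 + \frac{\left(-12\right) h}{2} = 2 - 6 h$)
$\frac{492911 + 439343}{\left(155607 + 156455\right) + x{\left(L \right)}} = \frac{492911 + 439343}{\left(155607 + 156455\right) + \left(2 - 2040\right)} = \frac{932254}{312062 + \left(2 - 2040\right)} = \frac{932254}{312062 - 2038} = \frac{932254}{310024} = 932254 \cdot \frac{1}{310024} = \frac{466127}{155012}$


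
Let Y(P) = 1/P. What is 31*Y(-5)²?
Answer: 31/25 ≈ 1.2400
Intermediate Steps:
31*Y(-5)² = 31*(1/(-5))² = 31*(-⅕)² = 31*(1/25) = 31/25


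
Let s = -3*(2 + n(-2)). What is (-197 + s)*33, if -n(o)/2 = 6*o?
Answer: -9075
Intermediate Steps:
n(o) = -12*o
s = -78 (s = -3*(2 - 12*(-2)) = -3*(2 + 24) = -3*26 = -78)
(-197 + s)*33 = (-197 - 78)*33 = -275*33 = -9075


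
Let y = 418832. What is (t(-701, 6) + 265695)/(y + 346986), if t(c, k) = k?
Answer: 265701/765818 ≈ 0.34695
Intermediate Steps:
(t(-701, 6) + 265695)/(y + 346986) = (6 + 265695)/(418832 + 346986) = 265701/765818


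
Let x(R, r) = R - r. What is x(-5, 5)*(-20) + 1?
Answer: 201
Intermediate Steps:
x(-5, 5)*(-20) + 1 = (-5 - 1*5)*(-20) + 1 = (-5 - 5)*(-20) + 1 = -10*(-20) + 1 = 200 + 1 = 201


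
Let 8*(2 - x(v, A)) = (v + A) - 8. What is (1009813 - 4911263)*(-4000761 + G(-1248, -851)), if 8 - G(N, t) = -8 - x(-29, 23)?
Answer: 31217383899625/2 ≈ 1.5609e+13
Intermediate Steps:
x(v, A) = 3 - A/8 - v/8 (x(v, A) = 2 - ((v + A) - 8)/8 = 2 - ((A + v) - 8)/8 = 2 - (-8 + A + v)/8 = 2 + (1 - A/8 - v/8) = 3 - A/8 - v/8)
G(N, t) = 79/4 (G(N, t) = 8 - (-8 - (3 - 1/8*23 - 1/8*(-29))) = 8 - (-8 - (3 - 23/8 + 29/8)) = 8 - (-8 - 1*15/4) = 8 - (-8 - 15/4) = 8 - 1*(-47/4) = 8 + 47/4 = 79/4)
(1009813 - 4911263)*(-4000761 + G(-1248, -851)) = (1009813 - 4911263)*(-4000761 + 79/4) = -3901450*(-16002965/4) = 31217383899625/2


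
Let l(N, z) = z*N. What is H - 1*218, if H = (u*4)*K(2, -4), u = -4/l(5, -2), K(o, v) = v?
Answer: -1122/5 ≈ -224.40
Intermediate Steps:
l(N, z) = N*z
u = 2/5 (u = -4/(5*(-2)) = -4/(-10) = -4*(-1/10) = 2/5 ≈ 0.40000)
H = -32/5 (H = ((2/5)*4)*(-4) = (8/5)*(-4) = -32/5 ≈ -6.4000)
H - 1*218 = -32/5 - 1*218 = -32/5 - 218 = -1122/5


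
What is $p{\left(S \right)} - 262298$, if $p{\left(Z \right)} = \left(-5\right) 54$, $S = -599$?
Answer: $-262568$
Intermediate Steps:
$p{\left(Z \right)} = -270$
$p{\left(S \right)} - 262298 = -270 - 262298 = -262568$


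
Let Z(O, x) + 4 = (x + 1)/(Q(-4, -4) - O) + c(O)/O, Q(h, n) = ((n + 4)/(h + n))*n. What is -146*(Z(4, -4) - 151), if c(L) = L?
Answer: 44749/2 ≈ 22375.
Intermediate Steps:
Q(h, n) = n*(4 + n)/(h + n) (Q(h, n) = ((4 + n)/(h + n))*n = n*(4 + n)/(h + n))
Z(O, x) = -3 - (1 + x)/O (Z(O, x) = -4 + ((x + 1)/(-4*(4 - 4)/(-4 - 4) - O) + O/O) = -4 + ((1 + x)/(-4*0/(-8) - O) + 1) = -4 + ((1 + x)/(-4*(-1/8)*0 - O) + 1) = -4 + ((1 + x)/(0 - O) + 1) = -4 + ((1 + x)/((-O)) + 1) = -4 + ((1 + x)*(-1/O) + 1) = -4 + (-(1 + x)/O + 1) = -4 + (1 - (1 + x)/O) = -3 - (1 + x)/O)
-146*(Z(4, -4) - 151) = -146*((-1 - 1*(-4) - 3*4)/4 - 151) = -146*((-1 + 4 - 12)/4 - 151) = -146*((1/4)*(-9) - 151) = -146*(-9/4 - 151) = -146*(-613/4) = 44749/2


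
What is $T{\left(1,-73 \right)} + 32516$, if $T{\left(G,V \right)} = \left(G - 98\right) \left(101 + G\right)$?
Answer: $22622$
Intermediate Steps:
$T{\left(G,V \right)} = \left(-98 + G\right) \left(101 + G\right)$
$T{\left(1,-73 \right)} + 32516 = \left(-9898 + 1^{2} + 3 \cdot 1\right) + 32516 = \left(-9898 + 1 + 3\right) + 32516 = -9894 + 32516 = 22622$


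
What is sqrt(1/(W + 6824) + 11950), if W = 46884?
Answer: 3*sqrt(957510104403)/26854 ≈ 109.32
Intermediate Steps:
sqrt(1/(W + 6824) + 11950) = sqrt(1/(46884 + 6824) + 11950) = sqrt(1/53708 + 11950) = sqrt(641810601/53708) = 3*sqrt(957510104403)/26854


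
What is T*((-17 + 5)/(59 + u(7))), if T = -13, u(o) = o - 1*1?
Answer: 12/5 ≈ 2.4000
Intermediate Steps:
u(o) = -1 + o (u(o) = o - 1 = -1 + o)
T*((-17 + 5)/(59 + u(7))) = -13*(-17 + 5)/(59 + (-1 + 7)) = -(-156)/(59 + 6) = -(-156)/65 = -13*(-12/65) = 12/5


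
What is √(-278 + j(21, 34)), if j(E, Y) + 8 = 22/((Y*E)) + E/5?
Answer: I*√897780030/1785 ≈ 16.786*I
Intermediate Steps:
j(E, Y) = -8 + E/5 + 22/(E*Y) (j(E, Y) = -8 + (22/((Y*E)) + E/5) = -8 + (22/((E*Y)) + E*(⅕)) = -8 + (22*(1/(E*Y)) + E/5) = -8 + (22/(E*Y) + E/5) = -8 + (E/5 + 22/(E*Y)) = -8 + E/5 + 22/(E*Y))
√(-278 + j(21, 34)) = √(-278 + (-8 + (⅕)*21 + 22/(21*34))) = √(-278 + (-8 + 21/5 + 22*(1/21)*(1/34))) = √(-278 + (-8 + 21/5 + 11/357)) = √(-278 - 6728/1785) = √(-502958/1785) = I*√897780030/1785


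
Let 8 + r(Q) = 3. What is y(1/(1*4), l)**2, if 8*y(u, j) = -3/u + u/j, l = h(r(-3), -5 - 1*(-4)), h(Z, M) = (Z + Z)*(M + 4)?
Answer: 2076481/921600 ≈ 2.2531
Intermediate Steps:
r(Q) = -5 (r(Q) = -8 + 3 = -5)
h(Z, M) = 2*Z*(4 + M) (h(Z, M) = (2*Z)*(4 + M) = 2*Z*(4 + M))
l = -30 (l = 2*(-5)*(4 + (-5 - 1*(-4))) = 2*(-5)*(4 + (-5 + 4)) = 2*(-5)*(4 - 1) = 2*(-5)*3 = -30)
y(u, j) = -3/(8*u) + u/(8*j) (y(u, j) = (-3/u + u/j)/8 = -3/(8*u) + u/(8*j))
y(1/(1*4), l)**2 = (-3*1*4/8 + (1/8)/((1*4)*(-30)))**2 = (-3/(8*(1/4)) + (1/8)*(-1/30)/4)**2 = (-3/(8*1/4) + (1/8)*(1/4)*(-1/30))**2 = (-3/8*4 - 1/960)**2 = (-3/2 - 1/960)**2 = (-1441/960)**2 = 2076481/921600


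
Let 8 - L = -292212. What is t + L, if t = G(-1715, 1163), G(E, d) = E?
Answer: 290505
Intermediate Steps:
t = -1715
L = 292220 (L = 8 - 1*(-292212) = 8 + 292212 = 292220)
t + L = -1715 + 292220 = 290505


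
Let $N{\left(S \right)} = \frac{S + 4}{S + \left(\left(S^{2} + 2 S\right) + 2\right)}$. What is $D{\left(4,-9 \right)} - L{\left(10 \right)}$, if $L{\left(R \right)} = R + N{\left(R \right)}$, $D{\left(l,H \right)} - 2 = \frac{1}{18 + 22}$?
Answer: $- \frac{10667}{1320} \approx -8.0811$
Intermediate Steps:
$D{\left(l,H \right)} = \frac{81}{40}$ ($D{\left(l,H \right)} = 2 + \frac{1}{18 + 22} = 2 + \frac{1}{40} = \frac{81}{40}$)
$N{\left(S \right)} = \frac{4 + S}{2 + S^{2} + 3 S}$ ($N{\left(S \right)} = \frac{4 + S}{S + \left(2 + S^{2} + 2 S\right)} = \frac{4 + S}{2 + S^{2} + 3 S}$)
$L{\left(R \right)} = R + \frac{4 + R}{2 + R^{2} + 3 R}$
$D{\left(4,-9 \right)} - L{\left(10 \right)} = \frac{81}{40} - \left(10 + \frac{4 + 10}{2 + 10^{2} + 3 \cdot 10}\right) = \frac{81}{40} - \left(10 + \frac{1}{2 + 100 + 30} \cdot 14\right) = \frac{81}{40} - \left(10 + \frac{1}{132} \cdot 14\right) = \frac{81}{40} - \left(10 + \frac{7}{66}\right) = \frac{81}{40} - \frac{667}{66} = - \frac{10667}{1320}$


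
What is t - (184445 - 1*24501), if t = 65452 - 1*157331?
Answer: -251823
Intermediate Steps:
t = -91879 (t = 65452 - 157331 = -91879)
t - (184445 - 1*24501) = -91879 - (184445 - 1*24501) = -91879 - (184445 - 24501) = -91879 - 1*159944 = -91879 - 159944 = -251823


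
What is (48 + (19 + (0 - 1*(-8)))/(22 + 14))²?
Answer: 38025/16 ≈ 2376.6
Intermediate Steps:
(48 + (19 + (0 - 1*(-8)))/(22 + 14))² = (48 + (19 + (0 + 8))/36)² = (48 + (19 + 8)*(1/36))² = (48 + 27*(1/36))² = (48 + ¾)² = (195/4)² = 38025/16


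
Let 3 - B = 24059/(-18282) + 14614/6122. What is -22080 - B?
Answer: -1235731281791/55961202 ≈ -22082.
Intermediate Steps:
B = 107941631/55961202 (B = 3 - (24059/(-18282) + 14614/6122) = 3 - (24059*(-1/18282) + 14614*(1/6122)) = 3 - (-24059/18282 + 7307/3061) = 3 - 1*59941975/55961202 = 3 - 59941975/55961202 = 107941631/55961202 ≈ 1.9289)
-22080 - B = -22080 - 1*107941631/55961202 = -22080 - 107941631/55961202 = -1235731281791/55961202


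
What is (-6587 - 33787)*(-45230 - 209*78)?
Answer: 2484292968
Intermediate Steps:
(-6587 - 33787)*(-45230 - 209*78) = -40374*(-45230 - 16302) = -40374*(-61532) = 2484292968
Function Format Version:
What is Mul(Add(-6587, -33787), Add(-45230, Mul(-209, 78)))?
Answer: 2484292968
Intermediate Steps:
Mul(Add(-6587, -33787), Add(-45230, Mul(-209, 78))) = Mul(-40374, Add(-45230, -16302)) = Mul(-40374, -61532) = 2484292968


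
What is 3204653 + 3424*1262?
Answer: 7525741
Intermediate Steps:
3204653 + 3424*1262 = 3204653 + 4321088 = 7525741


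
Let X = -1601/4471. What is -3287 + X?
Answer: -14697778/4471 ≈ -3287.4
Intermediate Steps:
X = -1601/4471 (X = -1601*1/4471 = -1601/4471 ≈ -0.35809)
-3287 + X = -3287 - 1601/4471 = -14697778/4471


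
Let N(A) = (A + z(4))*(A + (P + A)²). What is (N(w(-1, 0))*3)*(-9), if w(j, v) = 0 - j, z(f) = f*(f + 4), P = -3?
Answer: -4455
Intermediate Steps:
z(f) = f*(4 + f)
w(j, v) = -j
N(A) = (32 + A)*(A + (-3 + A)²) (N(A) = (A + 4*(4 + 4))*(A + (-3 + A)²) = (A + 4*8)*(A + (-3 + A)²) = (A + 32)*(A + (-3 + A)²) = (32 + A)*(A + (-3 + A)²))
(N(w(-1, 0))*3)*(-9) = ((288 + (-1*(-1))³ - (-151)*(-1) + 27*(-1*(-1))²)*3)*(-9) = ((288 + 1³ - 151*1 + 27*1²)*3)*(-9) = ((288 + 1 - 151 + 27*1)*3)*(-9) = ((288 + 1 - 151 + 27)*3)*(-9) = (165*3)*(-9) = 495*(-9) = -4455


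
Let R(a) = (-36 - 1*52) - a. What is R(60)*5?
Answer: -740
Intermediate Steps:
R(a) = -88 - a (R(a) = (-36 - 52) - a = -88 - a)
R(60)*5 = (-88 - 1*60)*5 = (-88 - 60)*5 = -148*5 = -740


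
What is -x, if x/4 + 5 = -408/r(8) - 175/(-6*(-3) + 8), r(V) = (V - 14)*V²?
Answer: 2219/52 ≈ 42.673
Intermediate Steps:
r(V) = V²*(-14 + V) (r(V) = (-14 + V)*V² = V²*(-14 + V))
x = -2219/52 (x = -20 + 4*(-408*1/(64*(-14 + 8)) - 175/(-6*(-3) + 8)) = -20 + 4*(-408/(64*(-6)) - 175/(18 + 8)) = -20 + 4*(-408/(-384) - 175/26) = -20 + 4*(-408*(-1/384) - 175*1/26) = -20 + 4*(17/16 - 175/26) = -20 + 4*(-1179/208) = -20 - 1179/52 = -2219/52 ≈ -42.673)
-x = -1*(-2219/52) = 2219/52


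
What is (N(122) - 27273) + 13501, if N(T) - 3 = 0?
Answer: -13769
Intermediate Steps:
N(T) = 3 (N(T) = 3 + 0 = 3)
(N(122) - 27273) + 13501 = (3 - 27273) + 13501 = -27270 + 13501 = -13769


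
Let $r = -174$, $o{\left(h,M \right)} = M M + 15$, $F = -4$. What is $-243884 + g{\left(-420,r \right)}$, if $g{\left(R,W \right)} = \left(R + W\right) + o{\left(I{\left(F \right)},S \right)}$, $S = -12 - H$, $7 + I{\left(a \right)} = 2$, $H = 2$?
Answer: $-244267$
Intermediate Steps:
$I{\left(a \right)} = -5$ ($I{\left(a \right)} = -7 + 2 = -5$)
$S = -14$ ($S = -12 - 2 = -14$)
$o{\left(h,M \right)} = 15 + M^{2}$ ($o{\left(h,M \right)} = M^{2} + 15 = 15 + M^{2}$)
$g{\left(R,W \right)} = 211 + R + W$ ($g{\left(R,W \right)} = \left(R + W\right) + \left(15 + \left(-14\right)^{2}\right) = \left(R + W\right) + \left(15 + 196\right) = \left(R + W\right) + 211 = 211 + R + W$)
$-243884 + g{\left(-420,r \right)} = -243884 - 383 = -244267$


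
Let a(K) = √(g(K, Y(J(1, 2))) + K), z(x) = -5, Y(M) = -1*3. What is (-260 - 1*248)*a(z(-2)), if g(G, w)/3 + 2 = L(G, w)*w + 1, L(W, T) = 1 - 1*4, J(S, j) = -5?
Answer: -508*√19 ≈ -2214.3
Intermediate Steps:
Y(M) = -3
L(W, T) = -3 (L(W, T) = 1 - 4 = -3)
g(G, w) = -3 - 9*w (g(G, w) = -6 + 3*(-3*w + 1) = -6 + 3*(1 - 3*w) = -6 + (3 - 9*w) = -3 - 9*w)
a(K) = √(24 + K) (a(K) = √((-3 - 9*(-3)) + K) = √((-3 + 27) + K) = √(24 + K))
(-260 - 1*248)*a(z(-2)) = (-260 - 1*248)*√(24 - 5) = (-260 - 248)*√19 = -508*√19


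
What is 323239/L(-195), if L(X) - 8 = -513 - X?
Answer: -323239/310 ≈ -1042.7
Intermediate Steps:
L(X) = -505 - X (L(X) = 8 + (-513 - X) = -505 - X)
323239/L(-195) = 323239/(-505 - 1*(-195)) = 323239/(-505 + 195) = 323239/(-310) = 323239*(-1/310) = -323239/310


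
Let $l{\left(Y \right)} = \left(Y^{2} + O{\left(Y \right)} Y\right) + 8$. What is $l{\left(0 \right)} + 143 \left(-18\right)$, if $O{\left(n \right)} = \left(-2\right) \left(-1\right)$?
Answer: $-2566$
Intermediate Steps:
$O{\left(n \right)} = 2$
$l{\left(Y \right)} = 8 + Y^{2} + 2 Y$ ($l{\left(Y \right)} = \left(Y^{2} + 2 Y\right) + 8 = 8 + Y^{2} + 2 Y$)
$l{\left(0 \right)} + 143 \left(-18\right) = \left(8 + 0^{2} + 2 \cdot 0\right) + 143 \left(-18\right) = \left(8 + 0 + 0\right) - 2574 = 8 - 2574 = -2566$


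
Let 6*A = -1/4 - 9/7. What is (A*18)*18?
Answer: -1161/14 ≈ -82.929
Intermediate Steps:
A = -43/168 (A = (-1/4 - 9/7)/6 = (-1*¼ - 9*⅐)/6 = (-¼ - 9/7)/6 = (⅙)*(-43/28) = -43/168 ≈ -0.25595)
(A*18)*18 = -43/168*18*18 = -129/28*18 = -1161/14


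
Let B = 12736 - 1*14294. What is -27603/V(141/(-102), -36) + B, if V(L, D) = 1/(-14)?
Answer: 384884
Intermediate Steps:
V(L, D) = -1/14
B = -1558 (B = 12736 - 14294 = -1558)
-27603/V(141/(-102), -36) + B = -27603/(-1/14) - 1558 = -27603*(-14) - 1558 = 386442 - 1558 = 384884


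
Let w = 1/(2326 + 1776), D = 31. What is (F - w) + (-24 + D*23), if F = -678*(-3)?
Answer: 11169745/4102 ≈ 2723.0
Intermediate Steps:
w = 1/4102 ≈ 0.00024378
F = 2034
(F - w) + (-24 + D*23) = (2034 - 1*1/4102) + (-24 + 31*23) = (2034 - 1/4102) + (-24 + 713) = 8343467/4102 + 689 = 11169745/4102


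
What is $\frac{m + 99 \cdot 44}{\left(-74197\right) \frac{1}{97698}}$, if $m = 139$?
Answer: $- \frac{439152510}{74197} \approx -5918.7$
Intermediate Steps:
$\frac{m + 99 \cdot 44}{\left(-74197\right) \frac{1}{97698}} = \frac{139 + 99 \cdot 44}{\left(-74197\right) \frac{1}{97698}} = \frac{139 + 4356}{\left(-74197\right) \frac{1}{97698}} = \frac{4495}{- \frac{74197}{97698}} = 4495 \left(- \frac{97698}{74197}\right) = - \frac{439152510}{74197}$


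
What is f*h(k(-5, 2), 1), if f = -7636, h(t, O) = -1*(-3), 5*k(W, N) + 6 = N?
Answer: -22908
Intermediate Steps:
k(W, N) = -6/5 + N/5
h(t, O) = 3
f*h(k(-5, 2), 1) = -7636*3 = -22908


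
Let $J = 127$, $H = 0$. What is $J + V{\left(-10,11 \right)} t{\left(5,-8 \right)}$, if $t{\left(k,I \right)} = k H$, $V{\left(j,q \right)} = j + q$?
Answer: $127$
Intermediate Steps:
$t{\left(k,I \right)} = 0$ ($t{\left(k,I \right)} = k 0 = 0$)
$J + V{\left(-10,11 \right)} t{\left(5,-8 \right)} = 127 + \left(-10 + 11\right) 0 = 127 + 1 \cdot 0 = 127 + 0 = 127$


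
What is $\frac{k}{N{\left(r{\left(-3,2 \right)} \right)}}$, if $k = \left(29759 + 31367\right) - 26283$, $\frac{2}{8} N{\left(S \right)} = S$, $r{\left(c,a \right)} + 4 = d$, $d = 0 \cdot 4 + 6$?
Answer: $\frac{34843}{8} \approx 4355.4$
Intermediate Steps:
$d = 6$ ($d = 0 + 6 = 6$)
$r{\left(c,a \right)} = 2$ ($r{\left(c,a \right)} = -4 + 6 = 2$)
$N{\left(S \right)} = 4 S$
$k = 34843$ ($k = 61126 - 26283 = 34843$)
$\frac{k}{N{\left(r{\left(-3,2 \right)} \right)}} = \frac{34843}{4 \cdot 2} = \frac{34843}{8}$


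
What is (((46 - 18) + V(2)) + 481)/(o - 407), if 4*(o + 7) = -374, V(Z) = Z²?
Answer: -1026/1015 ≈ -1.0108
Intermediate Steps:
o = -201/2 (o = -7 + (¼)*(-374) = -7 - 187/2 = -201/2 ≈ -100.50)
(((46 - 18) + V(2)) + 481)/(o - 407) = (((46 - 18) + 2²) + 481)/(-201/2 - 407) = ((28 + 4) + 481)/(-1015/2) = (32 + 481)*(-2/1015) = 513*(-2/1015) = -1026/1015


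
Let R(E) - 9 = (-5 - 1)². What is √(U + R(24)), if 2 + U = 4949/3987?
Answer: √78140770/1329 ≈ 6.6514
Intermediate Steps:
R(E) = 45 (R(E) = 9 + (-5 - 1)² = 9 + (-6)² = 9 + 36 = 45)
U = -3025/3987 (U = -2 + 4949/3987 = -3025/3987 ≈ -0.75872)
√(U + R(24)) = √(-3025/3987 + 45) = √(176390/3987) = √78140770/1329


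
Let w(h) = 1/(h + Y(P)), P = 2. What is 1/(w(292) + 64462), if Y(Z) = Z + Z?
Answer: 296/19080753 ≈ 1.5513e-5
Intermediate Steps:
Y(Z) = 2*Z
w(h) = 1/(4 + h) (w(h) = 1/(h + 2*2) = 1/(h + 4) = 1/(4 + h))
1/(w(292) + 64462) = 1/(1/(4 + 292) + 64462) = 1/(1/296 + 64462) = 1/(19080753/296) = 296/19080753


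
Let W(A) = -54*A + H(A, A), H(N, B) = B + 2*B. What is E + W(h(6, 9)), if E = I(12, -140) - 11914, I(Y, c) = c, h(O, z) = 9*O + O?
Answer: -15114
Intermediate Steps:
h(O, z) = 10*O
H(N, B) = 3*B
W(A) = -51*A (W(A) = -54*A + 3*A = -51*A)
E = -12054 (E = -140 - 11914 = -12054)
E + W(h(6, 9)) = -12054 - 510*6 = -12054 - 51*60 = -12054 - 3060 = -15114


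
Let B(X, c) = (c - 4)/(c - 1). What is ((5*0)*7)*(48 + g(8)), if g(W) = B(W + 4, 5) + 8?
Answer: 0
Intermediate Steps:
B(X, c) = (-4 + c)/(-1 + c)
g(W) = 33/4 (g(W) = (-4 + 5)/(-1 + 5) + 8 = 1/4 + 8 = 33/4)
((5*0)*7)*(48 + g(8)) = ((5*0)*7)*(48 + 33/4) = (0*7)*(225/4) = 0*(225/4) = 0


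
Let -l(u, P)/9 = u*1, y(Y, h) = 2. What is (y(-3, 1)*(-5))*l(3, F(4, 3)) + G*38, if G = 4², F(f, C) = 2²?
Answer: 878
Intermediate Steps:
F(f, C) = 4
l(u, P) = -9*u
G = 16
(y(-3, 1)*(-5))*l(3, F(4, 3)) + G*38 = (2*(-5))*(-9*3) + 16*38 = -10*(-27) + 608 = 270 + 608 = 878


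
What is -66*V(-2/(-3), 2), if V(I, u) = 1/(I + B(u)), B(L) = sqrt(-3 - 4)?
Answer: -396/67 + 594*I*sqrt(7)/67 ≈ -5.9104 + 23.456*I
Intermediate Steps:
B(L) = I*sqrt(7) (B(L) = sqrt(-7) = I*sqrt(7))
V(I, u) = 1/(I + I*sqrt(7))
-66*V(-2/(-3), 2) = -66/(-2/(-3) + I*sqrt(7)) = -66/(-2*(-1/3) + I*sqrt(7)) = -66/(2/3 + I*sqrt(7))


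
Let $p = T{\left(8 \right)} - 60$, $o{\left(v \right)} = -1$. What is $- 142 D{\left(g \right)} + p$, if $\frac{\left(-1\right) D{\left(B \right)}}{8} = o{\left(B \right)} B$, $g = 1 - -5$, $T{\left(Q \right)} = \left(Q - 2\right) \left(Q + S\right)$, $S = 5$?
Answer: $-6798$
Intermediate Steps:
$T{\left(Q \right)} = \left(-2 + Q\right) \left(5 + Q\right)$ ($T{\left(Q \right)} = \left(Q - 2\right) \left(Q + 5\right) = \left(-2 + Q\right) \left(5 + Q\right)$)
$g = 6$ ($g = 1 + 5 = 6$)
$D{\left(B \right)} = 8 B$ ($D{\left(B \right)} = - 8 \left(- B\right) = 8 B$)
$p = 18$ ($p = \left(-10 + 8^{2} + 3 \cdot 8\right) - 60 = \left(-10 + 64 + 24\right) - 60 = 78 - 60 = 18$)
$- 142 D{\left(g \right)} + p = - 142 \cdot 8 \cdot 6 + 18 = \left(-142\right) 48 + 18 = -6816 + 18 = -6798$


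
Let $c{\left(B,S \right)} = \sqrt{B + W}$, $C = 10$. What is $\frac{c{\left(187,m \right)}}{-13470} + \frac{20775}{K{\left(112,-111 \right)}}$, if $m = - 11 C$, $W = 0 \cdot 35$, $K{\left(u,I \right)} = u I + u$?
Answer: $- \frac{4155}{2464} - \frac{\sqrt{187}}{13470} \approx -1.6873$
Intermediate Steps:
$K{\left(u,I \right)} = u + I u$ ($K{\left(u,I \right)} = I u + u = u + I u$)
$W = 0$
$m = -110$ ($m = \left(-11\right) 10 = -110$)
$c{\left(B,S \right)} = \sqrt{B}$ ($c{\left(B,S \right)} = \sqrt{B + 0} = \sqrt{B}$)
$\frac{c{\left(187,m \right)}}{-13470} + \frac{20775}{K{\left(112,-111 \right)}} = \frac{\sqrt{187}}{-13470} + \frac{20775}{112 \left(1 - 111\right)} = \sqrt{187} \left(- \frac{1}{13470}\right) + \frac{20775}{112 \left(-110\right)} = - \frac{\sqrt{187}}{13470} + \frac{20775}{-12320} = - \frac{\sqrt{187}}{13470} + 20775 \left(- \frac{1}{12320}\right) = - \frac{\sqrt{187}}{13470} - \frac{4155}{2464} = - \frac{4155}{2464} - \frac{\sqrt{187}}{13470}$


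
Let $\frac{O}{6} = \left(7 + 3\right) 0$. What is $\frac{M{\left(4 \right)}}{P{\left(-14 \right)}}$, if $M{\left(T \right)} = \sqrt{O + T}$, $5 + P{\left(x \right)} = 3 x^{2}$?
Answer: $\frac{2}{583} \approx 0.0034305$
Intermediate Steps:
$O = 0$ ($O = 6 \left(7 + 3\right) 0 = 6 \cdot 10 \cdot 0 = 6 \cdot 0 = 0$)
$P{\left(x \right)} = -5 + 3 x^{2}$
$M{\left(T \right)} = \sqrt{T}$ ($M{\left(T \right)} = \sqrt{0 + T} = \sqrt{T}$)
$\frac{M{\left(4 \right)}}{P{\left(-14 \right)}} = \frac{\sqrt{4}}{-5 + 3 \left(-14\right)^{2}} = \frac{2}{-5 + 3 \cdot 196} = \frac{2}{-5 + 588} = \frac{2}{583}$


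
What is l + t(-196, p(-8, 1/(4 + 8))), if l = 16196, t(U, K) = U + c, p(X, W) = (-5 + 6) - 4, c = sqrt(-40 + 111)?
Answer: 16000 + sqrt(71) ≈ 16008.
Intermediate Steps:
c = sqrt(71) ≈ 8.4261
p(X, W) = -3 (p(X, W) = 1 - 4 = -3)
t(U, K) = U + sqrt(71)
l + t(-196, p(-8, 1/(4 + 8))) = 16196 + (-196 + sqrt(71)) = 16000 + sqrt(71)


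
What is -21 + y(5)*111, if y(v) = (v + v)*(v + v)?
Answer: 11079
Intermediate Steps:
y(v) = 4*v**2 (y(v) = (2*v)*(2*v) = 4*v**2)
-21 + y(5)*111 = -21 + (4*5**2)*111 = -21 + (4*25)*111 = -21 + 100*111 = -21 + 11100 = 11079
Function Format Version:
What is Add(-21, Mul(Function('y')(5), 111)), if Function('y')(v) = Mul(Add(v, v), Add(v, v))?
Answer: 11079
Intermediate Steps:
Function('y')(v) = Mul(4, Pow(v, 2)) (Function('y')(v) = Mul(Mul(2, v), Mul(2, v)) = Mul(4, Pow(v, 2)))
Add(-21, Mul(Function('y')(5), 111)) = Add(-21, Mul(Mul(4, Pow(5, 2)), 111)) = Add(-21, Mul(Mul(4, 25), 111)) = Add(-21, Mul(100, 111)) = Add(-21, 11100) = 11079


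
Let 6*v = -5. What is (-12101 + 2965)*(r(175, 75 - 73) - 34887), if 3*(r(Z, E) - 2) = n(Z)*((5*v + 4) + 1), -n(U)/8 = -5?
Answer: 2867470640/9 ≈ 3.1861e+8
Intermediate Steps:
v = -5/6 (v = (1/6)*(-5) = -5/6 ≈ -0.83333)
n(U) = 40 (n(U) = -8*(-5) = 40)
r(Z, E) = 118/9 (r(Z, E) = 2 + (40*((5*(-5/6) + 4) + 1))/3 = 2 + (40*((-25/6 + 4) + 1))/3 = 2 + (40*(-1/6 + 1))/3 = 2 + (40*(5/6))/3 = 2 + (1/3)*(100/3) = 2 + 100/9 = 118/9)
(-12101 + 2965)*(r(175, 75 - 73) - 34887) = (-12101 + 2965)*(118/9 - 34887) = -9136*(-313865/9) = 2867470640/9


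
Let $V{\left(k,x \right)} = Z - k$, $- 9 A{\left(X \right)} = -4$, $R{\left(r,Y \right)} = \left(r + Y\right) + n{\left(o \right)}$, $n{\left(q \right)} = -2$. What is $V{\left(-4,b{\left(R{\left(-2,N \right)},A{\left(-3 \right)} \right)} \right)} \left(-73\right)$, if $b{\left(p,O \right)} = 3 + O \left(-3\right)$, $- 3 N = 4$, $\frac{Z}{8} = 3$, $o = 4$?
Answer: $-2044$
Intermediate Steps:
$Z = 24$ ($Z = 8 \cdot 3 = 24$)
$N = - \frac{4}{3}$ ($N = \left(- \frac{1}{3}\right) 4 = - \frac{4}{3} \approx -1.3333$)
$R{\left(r,Y \right)} = -2 + Y + r$ ($R{\left(r,Y \right)} = \left(r + Y\right) - 2 = \left(Y + r\right) - 2 = -2 + Y + r$)
$A{\left(X \right)} = \frac{4}{9}$ ($A{\left(X \right)} = \left(- \frac{1}{9}\right) \left(-4\right) = \frac{4}{9}$)
$b{\left(p,O \right)} = 3 - 3 O$
$V{\left(k,x \right)} = 24 - k$
$V{\left(-4,b{\left(R{\left(-2,N \right)},A{\left(-3 \right)} \right)} \right)} \left(-73\right) = \left(24 - -4\right) \left(-73\right) = \left(24 + 4\right) \left(-73\right) = 28 \left(-73\right) = -2044$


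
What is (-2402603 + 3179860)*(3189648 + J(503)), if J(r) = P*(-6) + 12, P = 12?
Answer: 2479129600116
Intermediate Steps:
J(r) = -60 (J(r) = 12*(-6) + 12 = -72 + 12 = -60)
(-2402603 + 3179860)*(3189648 + J(503)) = (-2402603 + 3179860)*(3189648 - 60) = 777257*3189588 = 2479129600116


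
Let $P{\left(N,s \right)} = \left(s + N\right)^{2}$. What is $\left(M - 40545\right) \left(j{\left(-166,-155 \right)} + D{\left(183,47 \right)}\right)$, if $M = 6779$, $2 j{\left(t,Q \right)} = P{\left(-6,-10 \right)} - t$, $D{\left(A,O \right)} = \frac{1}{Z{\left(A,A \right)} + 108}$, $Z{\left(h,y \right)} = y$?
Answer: $- \frac{2073299932}{291} \approx -7.1247 \cdot 10^{6}$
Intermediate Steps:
$P{\left(N,s \right)} = \left(N + s\right)^{2}$
$D{\left(A,O \right)} = \frac{1}{108 + A}$ ($D{\left(A,O \right)} = \frac{1}{A + 108} = \frac{1}{108 + A}$)
$j{\left(t,Q \right)} = 128 - \frac{t}{2}$ ($j{\left(t,Q \right)} = \frac{\left(-6 - 10\right)^{2} - t}{2} = \frac{\left(-16\right)^{2} - t}{2} = \frac{256 - t}{2} = 128 - \frac{t}{2}$)
$\left(M - 40545\right) \left(j{\left(-166,-155 \right)} + D{\left(183,47 \right)}\right) = \left(6779 - 40545\right) \left(\left(128 - -83\right) + \frac{1}{108 + 183}\right) = - 33766 \left(\left(128 + 83\right) + \frac{1}{291}\right) = - 33766 \left(211 + \frac{1}{291}\right) = \left(-33766\right) \frac{61402}{291} = - \frac{2073299932}{291}$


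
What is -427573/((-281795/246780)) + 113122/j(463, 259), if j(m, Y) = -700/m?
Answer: 5910237538063/19725650 ≈ 2.9962e+5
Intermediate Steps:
-427573/((-281795/246780)) + 113122/j(463, 259) = -427573/((-281795/246780)) + 113122/((-700/463)) = -427573/((-281795*1/246780)) + 113122/((-700*1/463)) = -427573/(-56359/49356) + 113122/(-700/463) = -427573*(-49356/56359) + 113122*(-463/700) = 21103292988/56359 - 26187743/350 = 5910237538063/19725650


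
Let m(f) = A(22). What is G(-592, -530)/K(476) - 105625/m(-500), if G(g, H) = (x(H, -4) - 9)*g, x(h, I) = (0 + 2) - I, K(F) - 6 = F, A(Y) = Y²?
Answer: -25025833/116644 ≈ -214.55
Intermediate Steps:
K(F) = 6 + F
m(f) = 484 (m(f) = 22² = 484)
x(h, I) = 2 - I
G(g, H) = -3*g (G(g, H) = ((2 - 1*(-4)) - 9)*g = ((2 + 4) - 9)*g = (6 - 9)*g = -3*g)
G(-592, -530)/K(476) - 105625/m(-500) = (-3*(-592))/(6 + 476) - 105625/484 = 1776/482 - 105625*1/484 = 1776*(1/482) - 105625/484 = 888/241 - 105625/484 = -25025833/116644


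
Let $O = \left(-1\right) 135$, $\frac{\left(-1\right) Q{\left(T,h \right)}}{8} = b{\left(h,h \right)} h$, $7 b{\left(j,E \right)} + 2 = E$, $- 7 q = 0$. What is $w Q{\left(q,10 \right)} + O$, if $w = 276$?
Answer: $- \frac{177585}{7} \approx -25369.0$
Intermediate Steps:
$q = 0$ ($q = \left(- \frac{1}{7}\right) 0 = 0$)
$b{\left(j,E \right)} = - \frac{2}{7} + \frac{E}{7}$
$Q{\left(T,h \right)} = - 8 h \left(- \frac{2}{7} + \frac{h}{7}\right)$ ($Q{\left(T,h \right)} = - 8 \left(- \frac{2}{7} + \frac{h}{7}\right) h = - 8 h \left(- \frac{2}{7} + \frac{h}{7}\right)$)
$O = -135$
$w Q{\left(q,10 \right)} + O = 276 \cdot \frac{8}{7} \cdot 10 \left(2 - 10\right) - 135 = 276 \cdot \frac{8}{7} \cdot 10 \left(-8\right) - 135 = 276 \left(- \frac{640}{7}\right) - 135 = - \frac{176640}{7} - 135 = - \frac{177585}{7}$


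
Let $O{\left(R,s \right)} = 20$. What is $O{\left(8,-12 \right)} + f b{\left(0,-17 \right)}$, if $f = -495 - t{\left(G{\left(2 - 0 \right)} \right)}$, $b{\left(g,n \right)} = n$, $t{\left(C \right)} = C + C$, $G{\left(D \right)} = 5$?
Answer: $8605$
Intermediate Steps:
$t{\left(C \right)} = 2 C$
$f = -505$ ($f = -495 - 2 \cdot 5 = -495 - 10 = -505$)
$O{\left(8,-12 \right)} + f b{\left(0,-17 \right)} = 20 - -8585 = 20 + 8585 = 8605$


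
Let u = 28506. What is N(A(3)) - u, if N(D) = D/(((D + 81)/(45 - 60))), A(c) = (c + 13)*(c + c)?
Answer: -1682334/59 ≈ -28514.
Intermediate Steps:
A(c) = 2*c*(13 + c) (A(c) = (13 + c)*(2*c) = 2*c*(13 + c))
N(D) = D/(-27/5 - D/15) (N(D) = D/(((81 + D)/(-15))) = D/(((81 + D)*(-1/15))) = D/(-27/5 - D/15))
N(A(3)) - u = -15*2*3*(13 + 3)/(81 + 2*3*(13 + 3)) - 1*28506 = -15*2*3*16/(81 + 2*3*16) - 28506 = -15*96/(81 + 96) - 28506 = -15*96/177 - 28506 = -15*96*1/177 - 28506 = -480/59 - 28506 = -1682334/59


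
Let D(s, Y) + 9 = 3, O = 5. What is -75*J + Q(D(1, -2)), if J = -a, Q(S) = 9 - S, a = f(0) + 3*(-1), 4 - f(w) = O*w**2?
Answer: 90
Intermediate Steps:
f(w) = 4 - 5*w**2
D(s, Y) = -6 (D(s, Y) = -9 + 3 = -6)
a = 1 (a = (4 - 5*0**2) + 3*(-1) = (4 - 5*0) - 3 = (4 + 0) - 3 = 4 - 3 = 1)
J = -1 (J = -1*1 = -1)
-75*J + Q(D(1, -2)) = -75*(-1) + (9 - 1*(-6)) = 75 + (9 + 6) = 75 + 15 = 90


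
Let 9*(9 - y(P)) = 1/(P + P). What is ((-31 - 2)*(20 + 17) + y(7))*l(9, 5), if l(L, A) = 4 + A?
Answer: -152713/14 ≈ -10908.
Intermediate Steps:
y(P) = 9 - 1/(18*P) (y(P) = 9 - 1/(9*(P + P)) = 9 - 1/(2*P)/9 = 9 - 1/(18*P))
((-31 - 2)*(20 + 17) + y(7))*l(9, 5) = ((-31 - 2)*(20 + 17) + (9 - 1/18/7))*(4 + 5) = (-33*37 + (9 - 1/18*⅐))*9 = (-1221 + (9 - 1/126))*9 = (-1221 + 1133/126)*9 = -152713/126*9 = -152713/14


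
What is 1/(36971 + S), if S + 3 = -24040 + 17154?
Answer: 1/30082 ≈ 3.3242e-5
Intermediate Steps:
S = -6889 (S = -3 + (-24040 + 17154) = -3 - 6886 = -6889)
1/(36971 + S) = 1/(36971 - 6889) = 1/30082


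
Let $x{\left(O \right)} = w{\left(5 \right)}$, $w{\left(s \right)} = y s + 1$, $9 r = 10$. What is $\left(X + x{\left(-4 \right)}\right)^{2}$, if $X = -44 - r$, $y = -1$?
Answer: $\frac{195364}{81} \approx 2411.9$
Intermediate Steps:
$r = \frac{10}{9}$ ($r = \frac{1}{9} \cdot 10 = \frac{10}{9} \approx 1.1111$)
$X = - \frac{406}{9}$ ($X = -44 - \frac{10}{9} = - \frac{406}{9} \approx -45.111$)
$w{\left(s \right)} = 1 - s$ ($w{\left(s \right)} = - s + 1 = 1 - s$)
$x{\left(O \right)} = -4$ ($x{\left(O \right)} = 1 - 5 = -4$)
$\left(X + x{\left(-4 \right)}\right)^{2} = \left(- \frac{406}{9} - 4\right)^{2} = \left(- \frac{442}{9}\right)^{2} = \frac{195364}{81}$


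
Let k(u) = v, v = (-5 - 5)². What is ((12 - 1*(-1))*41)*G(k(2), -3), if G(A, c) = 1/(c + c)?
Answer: -533/6 ≈ -88.833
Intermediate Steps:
v = 100 (v = (-10)² = 100)
k(u) = 100
G(A, c) = 1/(2*c)
((12 - 1*(-1))*41)*G(k(2), -3) = ((12 - 1*(-1))*41)*((½)/(-3)) = ((12 + 1)*41)*((½)*(-⅓)) = (13*41)*(-⅙) = 533*(-⅙) = -533/6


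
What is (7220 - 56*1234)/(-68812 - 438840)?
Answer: 15471/126913 ≈ 0.12190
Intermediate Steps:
(7220 - 56*1234)/(-68812 - 438840) = (7220 - 69104)/(-507652) = -61884*(-1/507652) = 15471/126913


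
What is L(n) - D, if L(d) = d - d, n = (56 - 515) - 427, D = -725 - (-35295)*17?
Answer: -599290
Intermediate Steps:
D = 599290 (D = -725 - 905*(-663) = -725 + 600015 = 599290)
n = -886 (n = -459 - 427 = -886)
L(d) = 0
L(n) - D = 0 - 1*599290 = 0 - 599290 = -599290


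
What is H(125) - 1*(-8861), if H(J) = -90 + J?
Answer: 8896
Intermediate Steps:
H(125) - 1*(-8861) = (-90 + 125) - 1*(-8861) = 35 + 8861 = 8896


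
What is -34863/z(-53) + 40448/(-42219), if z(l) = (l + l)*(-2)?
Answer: -1480455973/8950428 ≈ -165.41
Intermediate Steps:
z(l) = -4*l (z(l) = (2*l)*(-2) = -4*l)
-34863/z(-53) + 40448/(-42219) = -34863/((-4*(-53))) + 40448/(-42219) = -34863/212 + 40448*(-1/42219) = -34863*1/212 - 40448/42219 = -34863/212 - 40448/42219 = -1480455973/8950428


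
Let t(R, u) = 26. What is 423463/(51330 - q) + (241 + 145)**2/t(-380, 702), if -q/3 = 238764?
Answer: 57191808775/9979086 ≈ 5731.2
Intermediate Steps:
q = -716292 (q = -3*238764 = -716292)
423463/(51330 - q) + (241 + 145)**2/t(-380, 702) = 423463/(51330 - 1*(-716292)) + (241 + 145)**2/26 = 423463/(51330 + 716292) + 386**2*(1/26) = 423463/767622 + 148996*(1/26) = 423463*(1/767622) + 74498/13 = 423463/767622 + 74498/13 = 57191808775/9979086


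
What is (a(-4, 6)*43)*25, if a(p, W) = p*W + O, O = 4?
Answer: -21500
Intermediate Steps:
a(p, W) = 4 + W*p (a(p, W) = p*W + 4 = W*p + 4 = 4 + W*p)
(a(-4, 6)*43)*25 = ((4 + 6*(-4))*43)*25 = ((4 - 24)*43)*25 = -20*43*25 = -860*25 = -21500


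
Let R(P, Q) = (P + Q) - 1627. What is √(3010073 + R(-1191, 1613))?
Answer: 2*√752217 ≈ 1734.6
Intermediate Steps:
R(P, Q) = -1627 + P + Q
√(3010073 + R(-1191, 1613)) = √(3010073 + (-1627 - 1191 + 1613)) = √(3010073 - 1205) = √3008868 = 2*√752217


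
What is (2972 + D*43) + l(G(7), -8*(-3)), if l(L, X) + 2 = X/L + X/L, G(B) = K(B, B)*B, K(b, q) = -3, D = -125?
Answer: -16851/7 ≈ -2407.3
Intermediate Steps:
G(B) = -3*B
l(L, X) = -2 + 2*X/L (l(L, X) = -2 + (X/L + X/L) = -2 + 2*X/L)
(2972 + D*43) + l(G(7), -8*(-3)) = (2972 - 125*43) + (-2 + 2*(-8*(-3))/((-3*7))) = (2972 - 5375) + (-2 + 2*24/(-21)) = -2403 + (-2 + 2*24*(-1/21)) = -2403 + (-2 - 16/7) = -2403 - 30/7 = -16851/7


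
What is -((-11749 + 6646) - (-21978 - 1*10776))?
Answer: -27651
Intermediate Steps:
-((-11749 + 6646) - (-21978 - 1*10776)) = -(-5103 - (-21978 - 10776)) = -(-5103 - 1*(-32754)) = -(-5103 + 32754) = -1*27651 = -27651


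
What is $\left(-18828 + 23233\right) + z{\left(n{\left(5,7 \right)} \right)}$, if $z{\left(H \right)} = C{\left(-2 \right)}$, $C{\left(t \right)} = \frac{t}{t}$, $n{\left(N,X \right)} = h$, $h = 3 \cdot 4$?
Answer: $4406$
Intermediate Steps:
$h = 12$
$n{\left(N,X \right)} = 12$
$C{\left(t \right)} = 1$
$z{\left(H \right)} = 1$
$\left(-18828 + 23233\right) + z{\left(n{\left(5,7 \right)} \right)} = \left(-18828 + 23233\right) + 1 = 4405 + 1 = 4406$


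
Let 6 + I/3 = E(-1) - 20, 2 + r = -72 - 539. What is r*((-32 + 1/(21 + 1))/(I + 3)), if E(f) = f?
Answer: -430939/1716 ≈ -251.13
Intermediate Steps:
r = -613 (r = -2 + (-72 - 539) = -2 - 611 = -613)
I = -81 (I = -18 + 3*(-1 - 20) = -18 + 3*(-21) = -18 - 63 = -81)
r*((-32 + 1/(21 + 1))/(I + 3)) = -613*(-32 + 1/(21 + 1))/(-81 + 3) = -613*(-32 + 1/22)/(-78) = -613*(-32 + 1/22)*(-1)/78 = -(-430939)*(-1)/(22*78) = -613*703/1716 = -430939/1716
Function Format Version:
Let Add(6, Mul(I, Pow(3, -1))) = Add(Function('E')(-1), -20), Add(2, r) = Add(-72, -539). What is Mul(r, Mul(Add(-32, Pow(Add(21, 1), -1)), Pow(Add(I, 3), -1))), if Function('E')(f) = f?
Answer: Rational(-430939, 1716) ≈ -251.13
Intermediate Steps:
r = -613 (r = Add(-2, Add(-72, -539)) = Add(-2, -611) = -613)
I = -81 (I = Add(-18, Mul(3, Add(-1, -20))) = Add(-18, Mul(3, -21)) = Add(-18, -63) = -81)
Mul(r, Mul(Add(-32, Pow(Add(21, 1), -1)), Pow(Add(I, 3), -1))) = Mul(-613, Mul(Add(-32, Pow(Add(21, 1), -1)), Pow(Add(-81, 3), -1))) = Mul(-613, Mul(Add(-32, Pow(22, -1)), Pow(-78, -1))) = Mul(-613, Mul(Add(-32, Rational(1, 22)), Rational(-1, 78))) = Mul(-613, Mul(Rational(-703, 22), Rational(-1, 78))) = Mul(-613, Rational(703, 1716)) = Rational(-430939, 1716)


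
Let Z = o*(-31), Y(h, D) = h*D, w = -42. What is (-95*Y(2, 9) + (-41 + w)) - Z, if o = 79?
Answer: 656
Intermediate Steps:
Y(h, D) = D*h
Z = -2449 (Z = 79*(-31) = -2449)
(-95*Y(2, 9) + (-41 + w)) - Z = (-855*2 + (-41 - 42)) - 1*(-2449) = (-95*18 - 83) + 2449 = (-1710 - 83) + 2449 = -1793 + 2449 = 656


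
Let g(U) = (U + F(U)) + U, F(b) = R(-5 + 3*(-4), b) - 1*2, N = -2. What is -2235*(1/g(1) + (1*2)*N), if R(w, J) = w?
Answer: 154215/17 ≈ 9071.5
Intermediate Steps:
F(b) = -19 (F(b) = (-5 + 3*(-4)) - 1*2 = (-5 - 12) - 2 = -17 - 2 = -19)
g(U) = -19 + 2*U (g(U) = (U - 19) + U = (-19 + U) + U = -19 + 2*U)
-2235*(1/g(1) + (1*2)*N) = -2235*(1/(-19 + 2*1) + (1*2)*(-2)) = -2235*(1/(-19 + 2) + 2*(-2)) = -2235*(1/(-17) - 4) = -2235*(-1/17 - 4) = -2235*(-69/17) = 154215/17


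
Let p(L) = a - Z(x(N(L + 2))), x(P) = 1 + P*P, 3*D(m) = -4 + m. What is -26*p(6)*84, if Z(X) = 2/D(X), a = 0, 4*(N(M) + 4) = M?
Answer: 13104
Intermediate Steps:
N(M) = -4 + M/4
D(m) = -4/3 + m/3 (D(m) = (-4 + m)/3 = -4/3 + m/3)
x(P) = 1 + P²
Z(X) = 2/(-4/3 + X/3)
p(L) = -6/(-3 + (-7/2 + L/4)²) (p(L) = 0 - 6/(-4 + (1 + (-4 + (L + 2)/4)²)) = 0 - 6/(-4 + (1 + (-4 + (2 + L)/4)²)) = 0 - 6/(-4 + (1 + (-4 + (½ + L/4))²)) = 0 - 6/(-4 + (1 + (-7/2 + L/4)²)) = 0 - 6/(-3 + (-7/2 + L/4)²) = -6/(-3 + (-7/2 + L/4)²))
-26*p(6)*84 = -(-2496)/(-48 + (-14 + 6)²)*84 = -(-2496)/(-48 + (-8)²)*84 = -(-2496)/(-48 + 64)*84 = -(-2496)/16*84 = -26*(-6)*84 = 156*84 = 13104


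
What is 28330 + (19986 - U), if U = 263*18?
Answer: 43582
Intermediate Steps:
U = 4734
28330 + (19986 - U) = 28330 + (19986 - 1*4734) = 28330 + (19986 - 4734) = 28330 + 15252 = 43582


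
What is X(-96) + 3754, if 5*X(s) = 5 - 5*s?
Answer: 3851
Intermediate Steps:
X(s) = 1 - s (X(s) = (5 - 5*s)/5 = 1 - s)
X(-96) + 3754 = (1 - 1*(-96)) + 3754 = (1 + 96) + 3754 = 97 + 3754 = 3851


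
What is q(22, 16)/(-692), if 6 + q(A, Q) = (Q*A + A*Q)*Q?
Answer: -5629/346 ≈ -16.269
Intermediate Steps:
q(A, Q) = -6 + 2*A*Q² (q(A, Q) = -6 + (Q*A + A*Q)*Q = -6 + (A*Q + A*Q)*Q = -6 + (2*A*Q)*Q = -6 + 2*A*Q²)
q(22, 16)/(-692) = (-6 + 2*22*16²)/(-692) = (-6 + 2*22*256)*(-1/692) = (-6 + 11264)*(-1/692) = 11258*(-1/692) = -5629/346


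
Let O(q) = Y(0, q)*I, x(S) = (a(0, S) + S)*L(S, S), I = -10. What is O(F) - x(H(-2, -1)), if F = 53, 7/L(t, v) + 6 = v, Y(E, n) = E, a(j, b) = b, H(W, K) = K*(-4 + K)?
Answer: 70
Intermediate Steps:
L(t, v) = 7/(-6 + v)
x(S) = 14*S/(-6 + S) (x(S) = (S + S)*(7/(-6 + S)) = (2*S)*(7/(-6 + S)) = 14*S/(-6 + S))
O(q) = 0 (O(q) = 0*(-10) = 0)
O(F) - x(H(-2, -1)) = 0 - 14*(-(-4 - 1))/(-6 - (-4 - 1)) = 0 - 14*(-1*(-5))/(-6 - 1*(-5)) = 0 - 14*5/(-6 + 5) = 0 - 14*5/(-1) = 0 - 14*5*(-1) = 0 - 1*(-70) = 0 + 70 = 70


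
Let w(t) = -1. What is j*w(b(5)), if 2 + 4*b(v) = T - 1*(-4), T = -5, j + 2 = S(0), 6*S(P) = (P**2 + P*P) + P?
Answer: 2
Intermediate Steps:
S(P) = P**2/3 + P/6 (S(P) = ((P**2 + P*P) + P)/6 = ((P**2 + P**2) + P)/6 = (2*P**2 + P)/6 = (P + 2*P**2)/6 = P**2/3 + P/6)
j = -2 (j = -2 + (1/6)*0*(1 + 2*0) = -2 + (1/6)*0*(1 + 0) = -2 + (1/6)*0*1 = -2 + 0 = -2)
b(v) = -3/4 (b(v) = -1/2 + (-5 - 1*(-4))/4 = -1/2 + (-5 + 4)/4 = -1/2 + (1/4)*(-1) = -1/2 - 1/4 = -3/4)
j*w(b(5)) = -2*(-1) = 2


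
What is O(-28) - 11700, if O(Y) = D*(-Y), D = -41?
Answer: -12848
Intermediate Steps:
O(Y) = 41*Y (O(Y) = -(-41)*Y = 41*Y)
O(-28) - 11700 = 41*(-28) - 11700 = -1148 - 11700 = -12848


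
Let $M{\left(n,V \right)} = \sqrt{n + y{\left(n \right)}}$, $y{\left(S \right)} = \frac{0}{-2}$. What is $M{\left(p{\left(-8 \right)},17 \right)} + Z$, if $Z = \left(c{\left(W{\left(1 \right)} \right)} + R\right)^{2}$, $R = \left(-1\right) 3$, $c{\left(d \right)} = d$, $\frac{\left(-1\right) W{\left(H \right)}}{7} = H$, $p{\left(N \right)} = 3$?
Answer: $100 + \sqrt{3} \approx 101.73$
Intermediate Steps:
$y{\left(S \right)} = 0$ ($y{\left(S \right)} = 0 \left(- \frac{1}{2}\right) = 0$)
$W{\left(H \right)} = - 7 H$
$M{\left(n,V \right)} = \sqrt{n}$ ($M{\left(n,V \right)} = \sqrt{n + 0} = \sqrt{n}$)
$R = -3$
$Z = 100$ ($Z = \left(\left(-7\right) 1 - 3\right)^{2} = \left(-7 - 3\right)^{2} = \left(-10\right)^{2} = 100$)
$M{\left(p{\left(-8 \right)},17 \right)} + Z = \sqrt{3} + 100 = 100 + \sqrt{3}$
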